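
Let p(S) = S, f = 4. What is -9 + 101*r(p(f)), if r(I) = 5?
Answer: 496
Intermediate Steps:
-9 + 101*r(p(f)) = -9 + 101*5 = -9 + 505 = 496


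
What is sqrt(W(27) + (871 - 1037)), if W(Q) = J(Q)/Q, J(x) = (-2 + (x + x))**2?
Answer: I*sqrt(5334)/9 ≈ 8.1149*I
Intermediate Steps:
J(x) = (-2 + 2*x)**2
W(Q) = 4*(-1 + Q)**2/Q (W(Q) = (4*(-1 + Q)**2)/Q = 4*(-1 + Q)**2/Q)
sqrt(W(27) + (871 - 1037)) = sqrt(4*(-1 + 27)**2/27 + (871 - 1037)) = sqrt(4*(1/27)*26**2 - 166) = sqrt(4*(1/27)*676 - 166) = sqrt(2704/27 - 166) = sqrt(-1778/27) = I*sqrt(5334)/9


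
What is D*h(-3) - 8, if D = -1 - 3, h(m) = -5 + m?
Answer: 24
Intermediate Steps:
D = -4
D*h(-3) - 8 = -4*(-5 - 3) - 8 = -4*(-8) - 8 = 32 - 8 = 24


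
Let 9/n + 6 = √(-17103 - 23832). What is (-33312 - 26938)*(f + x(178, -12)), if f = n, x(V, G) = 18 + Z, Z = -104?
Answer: 70764830000/13657 + 180750*I*√40935/13657 ≈ 5.1816e+6 + 2677.8*I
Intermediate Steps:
x(V, G) = -86 (x(V, G) = 18 - 104 = -86)
n = 9/(-6 + I*√40935) (n = 9/(-6 + √(-17103 - 23832)) = 9/(-6 + √(-40935)) = 9/(-6 + I*√40935) ≈ -0.001318 - 0.044444*I)
f = -18/13657 - 3*I*√40935/13657 ≈ -0.001318 - 0.044444*I
(-33312 - 26938)*(f + x(178, -12)) = (-33312 - 26938)*((-18/13657 - 3*I*√40935/13657) - 86) = -60250*(-1174520/13657 - 3*I*√40935/13657) = 70764830000/13657 + 180750*I*√40935/13657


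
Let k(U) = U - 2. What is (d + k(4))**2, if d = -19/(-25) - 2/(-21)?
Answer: 2247001/275625 ≈ 8.1524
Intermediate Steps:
k(U) = -2 + U
d = 449/525 (d = -19*(-1/25) - 2*(-1/21) = 19/25 + 2/21 = 449/525 ≈ 0.85524)
(d + k(4))**2 = (449/525 + (-2 + 4))**2 = (449/525 + 2)**2 = (1499/525)**2 = 2247001/275625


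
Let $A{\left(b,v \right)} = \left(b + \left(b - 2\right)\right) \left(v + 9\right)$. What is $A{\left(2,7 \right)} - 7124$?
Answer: $-7092$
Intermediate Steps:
$A{\left(b,v \right)} = \left(-2 + 2 b\right) \left(9 + v\right)$ ($A{\left(b,v \right)} = \left(b + \left(-2 + b\right)\right) \left(9 + v\right) = \left(-2 + 2 b\right) \left(9 + v\right)$)
$A{\left(2,7 \right)} - 7124 = \left(-18 - 14 + 18 \cdot 2 + 2 \cdot 2 \cdot 7\right) - 7124 = \left(-18 - 14 + 36 + 28\right) - 7124 = 32 - 7124 = -7092$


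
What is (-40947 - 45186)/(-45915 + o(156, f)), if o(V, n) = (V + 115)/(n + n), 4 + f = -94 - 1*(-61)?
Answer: 6373842/3397981 ≈ 1.8758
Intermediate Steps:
f = -37 (f = -4 + (-94 - 1*(-61)) = -4 + (-94 + 61) = -4 - 33 = -37)
o(V, n) = (115 + V)/(2*n) (o(V, n) = (115 + V)/((2*n)) = (115 + V)*(1/(2*n)) = (115 + V)/(2*n))
(-40947 - 45186)/(-45915 + o(156, f)) = (-40947 - 45186)/(-45915 + (½)*(115 + 156)/(-37)) = -86133/(-45915 + (½)*(-1/37)*271) = -86133/(-45915 - 271/74) = -86133/(-3397981/74) = -86133*(-74/3397981) = 6373842/3397981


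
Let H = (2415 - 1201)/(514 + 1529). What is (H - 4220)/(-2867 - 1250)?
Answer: 8620246/8411031 ≈ 1.0249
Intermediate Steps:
H = 1214/2043 ≈ 0.59422
(H - 4220)/(-2867 - 1250) = (1214/2043 - 4220)/(-2867 - 1250) = -8620246/2043/(-4117) = -8620246/2043*(-1/4117) = 8620246/8411031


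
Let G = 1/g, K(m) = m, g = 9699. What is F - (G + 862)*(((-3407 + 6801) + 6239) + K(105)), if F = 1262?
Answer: -27134229548/3233 ≈ -8.3929e+6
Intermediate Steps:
G = 1/9699 ≈ 0.00010310
F - (G + 862)*(((-3407 + 6801) + 6239) + K(105)) = 1262 - (1/9699 + 862)*(((-3407 + 6801) + 6239) + 105) = 1262 - 8360539*((3394 + 6239) + 105)/9699 = 1262 - 8360539*(9633 + 105)/9699 = 1262 - 8360539*9738/9699 = 1262 - 1*27138309594/3233 = 1262 - 27138309594/3233 = -27134229548/3233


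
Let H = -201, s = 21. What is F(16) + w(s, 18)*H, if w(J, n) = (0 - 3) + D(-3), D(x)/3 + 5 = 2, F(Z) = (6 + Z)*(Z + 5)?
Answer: 2874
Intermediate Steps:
F(Z) = (5 + Z)*(6 + Z) (F(Z) = (6 + Z)*(5 + Z) = (5 + Z)*(6 + Z))
D(x) = -9 (D(x) = -15 + 3*2 = -15 + 6 = -9)
w(J, n) = -12 (w(J, n) = (0 - 3) - 9 = -3 - 9 = -12)
F(16) + w(s, 18)*H = (30 + 16**2 + 11*16) - 12*(-201) = (30 + 256 + 176) + 2412 = 462 + 2412 = 2874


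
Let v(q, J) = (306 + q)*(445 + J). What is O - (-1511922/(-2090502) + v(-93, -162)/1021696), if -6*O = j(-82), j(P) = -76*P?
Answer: -370019126772599/355976255232 ≈ -1039.4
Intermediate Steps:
O = -3116/3 (O = -(-38)*(-82)/3 = -⅙*6232 = -3116/3 ≈ -1038.7)
O - (-1511922/(-2090502) + v(-93, -162)/1021696) = -3116/3 - (-1511922/(-2090502) + (136170 + 306*(-162) + 445*(-93) - 162*(-93))/1021696) = -3116/3 - (-1511922*(-1/2090502) + (136170 - 49572 - 41385 + 15066)*(1/1021696)) = -3116/3 - (251987/348417 + 60279*(1/1021696)) = -3116/3 - (251987/348417 + 60279/1021696) = -3116/3 - 1*278456338295/355976255232 = -3116/3 - 278456338295/355976255232 = -370019126772599/355976255232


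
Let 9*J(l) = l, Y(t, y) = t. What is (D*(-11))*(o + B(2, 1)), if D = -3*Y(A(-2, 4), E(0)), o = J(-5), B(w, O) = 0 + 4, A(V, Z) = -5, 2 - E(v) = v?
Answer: -1705/3 ≈ -568.33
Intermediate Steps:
E(v) = 2 - v
B(w, O) = 4
J(l) = l/9
o = -5/9 (o = (1/9)*(-5) = -5/9 ≈ -0.55556)
D = 15 (D = -3*(-5) = 15)
(D*(-11))*(o + B(2, 1)) = (15*(-11))*(-5/9 + 4) = -165*31/9 = -1705/3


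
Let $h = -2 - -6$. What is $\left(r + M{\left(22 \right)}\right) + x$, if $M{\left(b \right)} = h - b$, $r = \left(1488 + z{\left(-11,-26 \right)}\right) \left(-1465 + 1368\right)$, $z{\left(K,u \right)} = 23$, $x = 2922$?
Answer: $-143663$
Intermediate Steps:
$h = 4$ ($h = -2 + 6 = 4$)
$r = -146567$ ($r = \left(1488 + 23\right) \left(-1465 + 1368\right) = 1511 \left(-97\right) = -146567$)
$M{\left(b \right)} = 4 - b$
$\left(r + M{\left(22 \right)}\right) + x = \left(-146567 + \left(4 - 22\right)\right) + 2922 = \left(-146567 - 18\right) + 2922 = -146585 + 2922 = -143663$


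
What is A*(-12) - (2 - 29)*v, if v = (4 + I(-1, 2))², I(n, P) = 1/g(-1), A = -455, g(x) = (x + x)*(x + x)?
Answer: 95163/16 ≈ 5947.7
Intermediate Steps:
g(x) = 4*x² (g(x) = (2*x)*(2*x) = 4*x²)
I(n, P) = ¼ (I(n, P) = 1/(4*(-1)²) = 1/(4*1) = 1/4 = ¼)
v = 289/16 (v = (4 + ¼)² = (17/4)² = 289/16 ≈ 18.063)
A*(-12) - (2 - 29)*v = -455*(-12) - (2 - 29)*289/16 = 5460 - (-27)*289/16 = 5460 - 1*(-7803/16) = 5460 + 7803/16 = 95163/16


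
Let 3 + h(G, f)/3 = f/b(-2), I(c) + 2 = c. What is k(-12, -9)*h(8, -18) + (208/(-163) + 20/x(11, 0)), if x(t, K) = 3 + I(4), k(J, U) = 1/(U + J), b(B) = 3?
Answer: 4575/1141 ≈ 4.0096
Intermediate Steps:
I(c) = -2 + c
h(G, f) = -9 + f (h(G, f) = -9 + 3*(f/3) = -9 + f)
k(J, U) = 1/(J + U)
x(t, K) = 5 (x(t, K) = 3 + (-2 + 4) = 3 + 2 = 5)
k(-12, -9)*h(8, -18) + (208/(-163) + 20/x(11, 0)) = (-9 - 18)/(-12 - 9) + (208/(-163) + 20/5) = -27/(-21) + (208*(-1/163) + 20*(⅕)) = -1/21*(-27) + (-208/163 + 4) = 9/7 + 444/163 = 4575/1141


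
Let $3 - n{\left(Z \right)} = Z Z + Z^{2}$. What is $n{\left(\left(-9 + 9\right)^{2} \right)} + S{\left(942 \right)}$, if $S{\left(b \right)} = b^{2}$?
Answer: $887367$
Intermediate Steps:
$n{\left(Z \right)} = 3 - 2 Z^{2}$ ($n{\left(Z \right)} = 3 - \left(Z Z + Z^{2}\right) = 3 - \left(Z^{2} + Z^{2}\right) = 3 - 2 Z^{2}$)
$n{\left(\left(-9 + 9\right)^{2} \right)} + S{\left(942 \right)} = \left(3 - 2 \left(\left(-9 + 9\right)^{2}\right)^{2}\right) + 942^{2} = \left(3 - 2 \left(0^{2}\right)^{2}\right) + 887364 = \left(3 - 2 \cdot 0^{2}\right) + 887364 = \left(3 - 0\right) + 887364 = \left(3 + 0\right) + 887364 = 3 + 887364 = 887367$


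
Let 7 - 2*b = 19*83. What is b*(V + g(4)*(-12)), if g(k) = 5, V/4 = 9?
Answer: 18840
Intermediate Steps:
V = 36 (V = 4*9 = 36)
b = -785 (b = 7/2 - 19*83/2 = 7/2 - ½*1577 = 7/2 - 1577/2 = -785)
b*(V + g(4)*(-12)) = -785*(36 + 5*(-12)) = -785*(36 - 60) = -785*(-24) = 18840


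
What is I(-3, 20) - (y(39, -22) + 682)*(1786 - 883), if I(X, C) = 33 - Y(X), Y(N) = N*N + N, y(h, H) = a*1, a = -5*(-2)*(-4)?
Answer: -579699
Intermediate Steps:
a = -40 (a = 10*(-4) = -40)
y(h, H) = -40 (y(h, H) = -40*1 = -40)
Y(N) = N + N² (Y(N) = N² + N = N + N²)
I(X, C) = 33 - X*(1 + X)
I(-3, 20) - (y(39, -22) + 682)*(1786 - 883) = (33 - 1*(-3)*(1 - 3)) - (-40 + 682)*(1786 - 883) = (33 - 1*(-3)*(-2)) - 642*903 = (33 - 6) - 1*579726 = 27 - 579726 = -579699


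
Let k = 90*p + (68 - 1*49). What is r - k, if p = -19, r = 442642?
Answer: 444333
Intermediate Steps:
k = -1691 (k = 90*(-19) + (68 - 1*49) = -1710 + (68 - 49) = -1710 + 19 = -1691)
r - k = 442642 - 1*(-1691) = 442642 + 1691 = 444333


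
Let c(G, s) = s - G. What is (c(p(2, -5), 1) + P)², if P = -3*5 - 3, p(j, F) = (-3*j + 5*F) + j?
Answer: 144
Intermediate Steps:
p(j, F) = -2*j + 5*F
P = -18 (P = -15 - 3 = -18)
(c(p(2, -5), 1) + P)² = ((1 - (-2*2 + 5*(-5))) - 18)² = ((1 - (-4 - 25)) - 18)² = ((1 - 1*(-29)) - 18)² = ((1 + 29) - 18)² = (30 - 18)² = 12² = 144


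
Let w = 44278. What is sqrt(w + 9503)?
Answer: sqrt(53781) ≈ 231.91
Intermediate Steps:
sqrt(w + 9503) = sqrt(44278 + 9503) = sqrt(53781)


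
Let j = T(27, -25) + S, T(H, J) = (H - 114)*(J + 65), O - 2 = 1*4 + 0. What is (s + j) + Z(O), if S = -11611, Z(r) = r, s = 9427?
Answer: -5658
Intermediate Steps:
O = 6 (O = 2 + (1*4 + 0) = 2 + (4 + 0) = 2 + 4 = 6)
T(H, J) = (-114 + H)*(65 + J)
j = -15091 (j = (-7410 - 114*(-25) + 65*27 + 27*(-25)) - 11611 = (-7410 + 2850 + 1755 - 675) - 11611 = -3480 - 11611 = -15091)
(s + j) + Z(O) = (9427 - 15091) + 6 = -5664 + 6 = -5658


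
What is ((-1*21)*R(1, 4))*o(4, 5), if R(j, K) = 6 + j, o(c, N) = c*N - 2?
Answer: -2646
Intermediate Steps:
o(c, N) = -2 + N*c (o(c, N) = N*c - 2 = -2 + N*c)
((-1*21)*R(1, 4))*o(4, 5) = ((-1*21)*(6 + 1))*(-2 + 5*4) = (-21*7)*(-2 + 20) = -147*18 = -2646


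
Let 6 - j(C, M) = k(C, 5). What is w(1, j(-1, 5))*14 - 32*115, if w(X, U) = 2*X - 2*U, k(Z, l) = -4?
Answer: -3932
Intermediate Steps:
j(C, M) = 10 (j(C, M) = 6 - 1*(-4) = 6 + 4 = 10)
w(X, U) = -2*U + 2*X
w(1, j(-1, 5))*14 - 32*115 = (-2*10 + 2*1)*14 - 32*115 = (-20 + 2)*14 - 3680 = -18*14 - 3680 = -252 - 3680 = -3932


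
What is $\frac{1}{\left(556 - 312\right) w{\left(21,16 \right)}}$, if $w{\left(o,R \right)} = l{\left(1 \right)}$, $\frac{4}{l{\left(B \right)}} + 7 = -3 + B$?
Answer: $- \frac{9}{976} \approx -0.0092213$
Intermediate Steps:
$l{\left(B \right)} = \frac{4}{-10 + B}$ ($l{\left(B \right)} = \frac{4}{-7 + \left(-3 + B\right)} = \frac{4}{-10 + B}$)
$w{\left(o,R \right)} = - \frac{4}{9}$ ($w{\left(o,R \right)} = \frac{4}{-10 + 1} = \frac{4}{-9} = 4 \left(- \frac{1}{9}\right) = - \frac{4}{9}$)
$\frac{1}{\left(556 - 312\right) w{\left(21,16 \right)}} = \frac{1}{\left(556 - 312\right) \left(- \frac{4}{9}\right)} = \frac{1}{244} \left(- \frac{9}{4}\right) = - \frac{9}{976}$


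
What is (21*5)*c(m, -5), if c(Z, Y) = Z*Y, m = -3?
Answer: 1575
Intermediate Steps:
c(Z, Y) = Y*Z
(21*5)*c(m, -5) = (21*5)*(-5*(-3)) = 105*15 = 1575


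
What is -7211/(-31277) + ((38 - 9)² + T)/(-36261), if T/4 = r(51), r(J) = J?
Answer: 228793606/1134135297 ≈ 0.20173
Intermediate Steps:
T = 204 (T = 4*51 = 204)
-7211/(-31277) + ((38 - 9)² + T)/(-36261) = -7211/(-31277) + ((38 - 9)² + 204)/(-36261) = -7211*(-1/31277) + (29² + 204)*(-1/36261) = 7211/31277 + (841 + 204)*(-1/36261) = 7211/31277 + 1045*(-1/36261) = 7211/31277 - 1045/36261 = 228793606/1134135297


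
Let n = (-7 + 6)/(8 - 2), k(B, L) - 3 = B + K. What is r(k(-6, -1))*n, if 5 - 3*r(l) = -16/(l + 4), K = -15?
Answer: -3/14 ≈ -0.21429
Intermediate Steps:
k(B, L) = -12 + B (k(B, L) = 3 + (B - 15) = 3 + (-15 + B) = -12 + B)
r(l) = 5/3 + 16/(3*(4 + l)) (r(l) = 5/3 - (-16)/(3*(l + 4)) = 5/3 - (-16)/(3*(4 + l)) = 5/3 + 16/(3*(4 + l)))
n = -⅙ (n = -1/6 = -1*⅙ = -⅙ ≈ -0.16667)
r(k(-6, -1))*n = ((36 + 5*(-12 - 6))/(3*(4 + (-12 - 6))))*(-⅙) = ((36 + 5*(-18))/(3*(4 - 18)))*(-⅙) = ((⅓)*(36 - 90)/(-14))*(-⅙) = ((⅓)*(-1/14)*(-54))*(-⅙) = (9/7)*(-⅙) = -3/14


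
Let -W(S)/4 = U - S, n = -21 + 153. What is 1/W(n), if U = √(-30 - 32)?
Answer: 33/17486 + I*√62/69944 ≈ 0.0018872 + 0.00011258*I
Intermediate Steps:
U = I*√62 (U = √(-62) = I*√62 ≈ 7.874*I)
n = 132
W(S) = 4*S - 4*I*√62 (W(S) = -4*(I*√62 - S) = -4*(-S + I*√62) = 4*S - 4*I*√62)
1/W(n) = 1/(4*132 - 4*I*√62) = 1/(528 - 4*I*√62)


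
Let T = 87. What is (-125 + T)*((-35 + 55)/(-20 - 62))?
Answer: 380/41 ≈ 9.2683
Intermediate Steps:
(-125 + T)*((-35 + 55)/(-20 - 62)) = (-125 + 87)*((-35 + 55)/(-20 - 62)) = -760/(-82) = -760*(-1)/82 = -38*(-10/41) = 380/41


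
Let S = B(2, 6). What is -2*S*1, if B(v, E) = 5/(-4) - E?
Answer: 29/2 ≈ 14.500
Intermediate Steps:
B(v, E) = -5/4 - E (B(v, E) = 5*(-1/4) - E = -5/4 - E)
S = -29/4 (S = -5/4 - 1*6 = -5/4 - 6 = -29/4 ≈ -7.2500)
-2*S*1 = -2*(-29/4)*1 = (29/2)*1 = 29/2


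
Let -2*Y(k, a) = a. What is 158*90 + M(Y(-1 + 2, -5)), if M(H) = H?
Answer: 28445/2 ≈ 14223.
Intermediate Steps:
Y(k, a) = -a/2
158*90 + M(Y(-1 + 2, -5)) = 158*90 - ½*(-5) = 14220 + 5/2 = 28445/2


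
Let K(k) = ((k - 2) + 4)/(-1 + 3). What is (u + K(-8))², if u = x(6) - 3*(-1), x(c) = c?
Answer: 36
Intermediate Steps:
K(k) = 1 + k/2 (K(k) = ((-2 + k) + 4)/2 = (2 + k)*(½) = 1 + k/2)
u = 9 (u = 6 - 3*(-1) = 6 + 3 = 9)
(u + K(-8))² = (9 + (1 + (½)*(-8)))² = (9 + (1 - 4))² = (9 - 3)² = 6² = 36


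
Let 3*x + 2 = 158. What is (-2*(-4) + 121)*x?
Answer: 6708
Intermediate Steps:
x = 52 (x = -⅔ + (⅓)*158 = -⅔ + 158/3 = 52)
(-2*(-4) + 121)*x = (-2*(-4) + 121)*52 = (8 + 121)*52 = 129*52 = 6708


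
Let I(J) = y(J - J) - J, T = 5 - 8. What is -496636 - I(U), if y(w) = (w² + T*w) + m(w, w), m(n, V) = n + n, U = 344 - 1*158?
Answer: -496450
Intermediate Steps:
U = 186 (U = 344 - 158 = 186)
T = -3
m(n, V) = 2*n
y(w) = w² - w (y(w) = (w² - 3*w) + 2*w = w² - w)
I(J) = -J (I(J) = (J - J)*(-1 + (J - J)) - J = 0*(-1 + 0) - J = 0*(-1) - J = 0 - J = -J)
-496636 - I(U) = -496636 - (-1)*186 = -496636 - 1*(-186) = -496636 + 186 = -496450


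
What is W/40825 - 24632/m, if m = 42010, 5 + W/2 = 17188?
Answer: 43811426/171505825 ≈ 0.25545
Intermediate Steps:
W = 34366 (W = -10 + 2*17188 = -10 + 34376 = 34366)
W/40825 - 24632/m = 34366/40825 - 24632/42010 = 34366*(1/40825) - 24632*1/42010 = 34366/40825 - 12316/21005 = 43811426/171505825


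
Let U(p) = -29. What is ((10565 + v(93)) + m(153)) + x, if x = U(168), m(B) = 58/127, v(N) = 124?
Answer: 1353878/127 ≈ 10660.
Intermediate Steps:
m(B) = 58/127 (m(B) = 58*(1/127) = 58/127)
x = -29
((10565 + v(93)) + m(153)) + x = ((10565 + 124) + 58/127) - 29 = (10689 + 58/127) - 29 = 1357561/127 - 29 = 1353878/127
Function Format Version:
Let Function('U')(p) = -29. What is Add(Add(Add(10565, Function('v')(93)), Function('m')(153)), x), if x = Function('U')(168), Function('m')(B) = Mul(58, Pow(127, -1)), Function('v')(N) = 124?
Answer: Rational(1353878, 127) ≈ 10660.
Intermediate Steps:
Function('m')(B) = Rational(58, 127) (Function('m')(B) = Mul(58, Rational(1, 127)) = Rational(58, 127))
x = -29
Add(Add(Add(10565, Function('v')(93)), Function('m')(153)), x) = Add(Add(Add(10565, 124), Rational(58, 127)), -29) = Add(Add(10689, Rational(58, 127)), -29) = Add(Rational(1357561, 127), -29) = Rational(1353878, 127)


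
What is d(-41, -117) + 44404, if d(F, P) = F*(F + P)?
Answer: 50882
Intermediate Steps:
d(-41, -117) + 44404 = -41*(-41 - 117) + 44404 = -41*(-158) + 44404 = 6478 + 44404 = 50882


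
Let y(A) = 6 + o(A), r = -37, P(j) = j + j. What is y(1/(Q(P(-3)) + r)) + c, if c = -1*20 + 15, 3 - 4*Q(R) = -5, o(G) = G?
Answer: 34/35 ≈ 0.97143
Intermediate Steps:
P(j) = 2*j
Q(R) = 2 (Q(R) = ¾ - ¼*(-5) = ¾ + 5/4 = 2)
y(A) = 6 + A
c = -5 (c = -20 + 15 = -5)
y(1/(Q(P(-3)) + r)) + c = (6 + 1/(2 - 37)) - 5 = (6 + 1/(-35)) - 5 = (6 - 1/35) - 5 = 209/35 - 5 = 34/35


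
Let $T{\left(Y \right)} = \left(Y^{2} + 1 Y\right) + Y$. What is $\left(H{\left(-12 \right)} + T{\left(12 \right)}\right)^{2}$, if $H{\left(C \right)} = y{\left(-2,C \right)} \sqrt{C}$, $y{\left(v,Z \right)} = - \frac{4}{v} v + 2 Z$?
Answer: $18816 - 18816 i \sqrt{3} \approx 18816.0 - 32590.0 i$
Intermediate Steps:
$T{\left(Y \right)} = Y^{2} + 2 Y$ ($T{\left(Y \right)} = \left(Y^{2} + Y\right) + Y = \left(Y + Y^{2}\right) + Y = Y^{2} + 2 Y$)
$y{\left(v,Z \right)} = -4 + 2 Z$
$H{\left(C \right)} = \sqrt{C} \left(-4 + 2 C\right)$ ($H{\left(C \right)} = \left(-4 + 2 C\right) \sqrt{C} = \sqrt{C} \left(-4 + 2 C\right)$)
$\left(H{\left(-12 \right)} + T{\left(12 \right)}\right)^{2} = \left(2 \sqrt{-12} \left(-2 - 12\right) + 12 \left(2 + 12\right)\right)^{2} = \left(2 \cdot 2 i \sqrt{3} \left(-14\right) + 12 \cdot 14\right)^{2} = \left(- 56 i \sqrt{3} + 168\right)^{2} = \left(168 - 56 i \sqrt{3}\right)^{2}$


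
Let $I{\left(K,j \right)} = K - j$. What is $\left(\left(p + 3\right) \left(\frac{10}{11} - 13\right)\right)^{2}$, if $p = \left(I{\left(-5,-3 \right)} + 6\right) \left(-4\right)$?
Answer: $\frac{2989441}{121} \approx 24706.0$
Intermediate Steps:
$p = -16$ ($p = \left(\left(-5 - -3\right) + 6\right) \left(-4\right) = \left(\left(-5 + 3\right) + 6\right) \left(-4\right) = \left(-2 + 6\right) \left(-4\right) = 4 \left(-4\right) = -16$)
$\left(\left(p + 3\right) \left(\frac{10}{11} - 13\right)\right)^{2} = \left(\left(-16 + 3\right) \left(\frac{10}{11} - 13\right)\right)^{2} = \left(- 13 \left(10 \cdot \frac{1}{11} - 13\right)\right)^{2} = \left(- 13 \left(\frac{10}{11} - 13\right)\right)^{2} = \left(\left(-13\right) \left(- \frac{133}{11}\right)\right)^{2} = \left(\frac{1729}{11}\right)^{2} = \frac{2989441}{121}$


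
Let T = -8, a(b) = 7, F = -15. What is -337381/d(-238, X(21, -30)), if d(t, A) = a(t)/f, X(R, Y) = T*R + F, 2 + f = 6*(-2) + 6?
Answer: 2699048/7 ≈ 3.8558e+5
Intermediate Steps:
f = -8 (f = -2 + (6*(-2) + 6) = -2 + (-12 + 6) = -2 - 6 = -8)
X(R, Y) = -15 - 8*R (X(R, Y) = -8*R - 15 = -15 - 8*R)
d(t, A) = -7/8 (d(t, A) = 7/(-8) = 7*(-⅛) = -7/8)
-337381/d(-238, X(21, -30)) = -337381/(-7/8) = -337381*(-8/7) = 2699048/7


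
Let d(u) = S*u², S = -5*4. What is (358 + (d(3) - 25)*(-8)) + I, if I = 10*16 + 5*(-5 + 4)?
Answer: 2153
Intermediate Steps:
S = -20
d(u) = -20*u²
I = 155 (I = 160 + 5*(-1) = 160 - 5 = 155)
(358 + (d(3) - 25)*(-8)) + I = (358 + (-20*3² - 25)*(-8)) + 155 = (358 + (-20*9 - 25)*(-8)) + 155 = (358 + (-180 - 25)*(-8)) + 155 = (358 - 205*(-8)) + 155 = (358 + 1640) + 155 = 1998 + 155 = 2153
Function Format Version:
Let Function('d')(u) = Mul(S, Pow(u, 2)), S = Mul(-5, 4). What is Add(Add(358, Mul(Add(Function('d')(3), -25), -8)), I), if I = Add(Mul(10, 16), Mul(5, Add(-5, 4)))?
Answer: 2153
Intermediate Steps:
S = -20
Function('d')(u) = Mul(-20, Pow(u, 2))
I = 155 (I = Add(160, Mul(5, -1)) = Add(160, -5) = 155)
Add(Add(358, Mul(Add(Function('d')(3), -25), -8)), I) = Add(Add(358, Mul(Add(Mul(-20, Pow(3, 2)), -25), -8)), 155) = Add(Add(358, Mul(Add(Mul(-20, 9), -25), -8)), 155) = Add(Add(358, Mul(Add(-180, -25), -8)), 155) = Add(Add(358, Mul(-205, -8)), 155) = Add(Add(358, 1640), 155) = Add(1998, 155) = 2153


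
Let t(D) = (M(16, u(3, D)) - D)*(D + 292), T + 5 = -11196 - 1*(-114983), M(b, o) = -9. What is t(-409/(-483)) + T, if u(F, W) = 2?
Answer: 23538486578/233289 ≈ 1.0090e+5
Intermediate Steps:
T = 103782 (T = -5 + (-11196 - 1*(-114983)) = -5 + (-11196 + 114983) = -5 + 103787 = 103782)
t(D) = (-9 - D)*(292 + D) (t(D) = (-9 - D)*(D + 292) = (-9 - D)*(292 + D))
t(-409/(-483)) + T = (-2628 - (-409/(-483))² - (-123109)/(-483)) + 103782 = (-2628 - (-409*(-1/483))² - (-123109)*(-1)/483) + 103782 = (-2628 - (409/483)² - 301*409/483) + 103782 = (-2628 - 1*167281/233289 - 17587/69) + 103782 = (-2628 - 167281/233289 - 17587/69) + 103782 = -672712420/233289 + 103782 = 23538486578/233289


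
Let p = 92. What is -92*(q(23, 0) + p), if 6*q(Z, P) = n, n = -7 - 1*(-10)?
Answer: -8510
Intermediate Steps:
n = 3 (n = -7 + 10 = 3)
q(Z, P) = 1/2 (q(Z, P) = (1/6)*3 = 1/2)
-92*(q(23, 0) + p) = -92*(1/2 + 92) = -92*185/2 = -8510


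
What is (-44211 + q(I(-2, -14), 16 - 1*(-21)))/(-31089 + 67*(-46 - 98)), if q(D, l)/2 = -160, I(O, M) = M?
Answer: 44531/40737 ≈ 1.0931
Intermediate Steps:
q(D, l) = -320 (q(D, l) = 2*(-160) = -320)
(-44211 + q(I(-2, -14), 16 - 1*(-21)))/(-31089 + 67*(-46 - 98)) = (-44211 - 320)/(-31089 + 67*(-46 - 98)) = -44531/(-31089 + 67*(-144)) = -44531/(-31089 - 9648) = -44531/(-40737) = -44531*(-1/40737) = 44531/40737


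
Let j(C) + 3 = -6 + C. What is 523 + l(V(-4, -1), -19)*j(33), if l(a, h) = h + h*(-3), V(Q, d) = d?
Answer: 1435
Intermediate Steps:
l(a, h) = -2*h (l(a, h) = h - 3*h = -2*h)
j(C) = -9 + C (j(C) = -3 + (-6 + C) = -9 + C)
523 + l(V(-4, -1), -19)*j(33) = 523 + (-2*(-19))*(-9 + 33) = 523 + 38*24 = 523 + 912 = 1435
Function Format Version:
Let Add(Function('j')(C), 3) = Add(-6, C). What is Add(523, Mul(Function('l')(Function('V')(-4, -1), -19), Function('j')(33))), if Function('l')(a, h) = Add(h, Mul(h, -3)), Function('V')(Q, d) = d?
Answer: 1435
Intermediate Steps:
Function('l')(a, h) = Mul(-2, h) (Function('l')(a, h) = Add(h, Mul(-3, h)) = Mul(-2, h))
Function('j')(C) = Add(-9, C) (Function('j')(C) = Add(-3, Add(-6, C)) = Add(-9, C))
Add(523, Mul(Function('l')(Function('V')(-4, -1), -19), Function('j')(33))) = Add(523, Mul(Mul(-2, -19), Add(-9, 33))) = Add(523, Mul(38, 24)) = Add(523, 912) = 1435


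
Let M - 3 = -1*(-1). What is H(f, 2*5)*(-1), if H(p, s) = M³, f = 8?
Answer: -64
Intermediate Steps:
M = 4 (M = 3 - 1*(-1) = 3 + 1 = 4)
H(p, s) = 64 (H(p, s) = 4³ = 64)
H(f, 2*5)*(-1) = 64*(-1) = -64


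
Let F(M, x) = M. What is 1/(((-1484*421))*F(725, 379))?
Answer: -1/452953900 ≈ -2.2077e-9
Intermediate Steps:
1/(((-1484*421))*F(725, 379)) = 1/(-1484*421*725) = (1/725)/(-624764) = -1/624764*1/725 = -1/452953900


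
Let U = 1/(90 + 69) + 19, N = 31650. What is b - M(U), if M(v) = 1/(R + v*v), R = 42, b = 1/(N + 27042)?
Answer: -736799083/299161516956 ≈ -0.0024629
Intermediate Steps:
b = 1/58692 (b = 1/(31650 + 27042) = 1/58692 ≈ 1.7038e-5)
U = 3022/159 (U = 1/159 + 19 = 3022/159 ≈ 19.006)
M(v) = 1/(42 + v²) (M(v) = 1/(42 + v*v) = 1/(42 + v²))
b - M(U) = 1/58692 - 1/(42 + (3022/159)²) = 1/58692 - 1/(42 + 9132484/25281) = 1/58692 - 1/10194286/25281 = 1/58692 - 1*25281/10194286 = 1/58692 - 25281/10194286 = -736799083/299161516956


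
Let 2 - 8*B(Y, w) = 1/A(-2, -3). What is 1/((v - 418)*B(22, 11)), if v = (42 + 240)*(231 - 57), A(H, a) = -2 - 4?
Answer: 24/316225 ≈ 7.5895e-5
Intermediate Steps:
A(H, a) = -6
B(Y, w) = 13/48 (B(Y, w) = 1/4 - 1/8/(-6) = 1/4 - 1/8*(-1/6) = 1/4 + 1/48 = 13/48)
v = 49068 (v = 282*174 = 49068)
1/((v - 418)*B(22, 11)) = 1/((49068 - 418)*(13/48)) = 1/(48650*(13/48)) = 1/(316225/24) = 24/316225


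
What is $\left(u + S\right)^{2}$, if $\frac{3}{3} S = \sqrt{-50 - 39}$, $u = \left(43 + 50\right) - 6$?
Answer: $\left(87 + i \sqrt{89}\right)^{2} \approx 7480.0 + 1641.5 i$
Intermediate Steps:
$u = 87$ ($u = 93 - 6 = 87$)
$S = i \sqrt{89}$ ($S = \sqrt{-50 - 39} = \sqrt{-89} = i \sqrt{89} \approx 9.434 i$)
$\left(u + S\right)^{2} = \left(87 + i \sqrt{89}\right)^{2}$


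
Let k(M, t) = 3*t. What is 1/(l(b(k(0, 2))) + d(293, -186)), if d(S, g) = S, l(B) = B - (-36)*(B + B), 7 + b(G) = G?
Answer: 1/220 ≈ 0.0045455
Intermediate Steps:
b(G) = -7 + G
l(B) = 73*B (l(B) = B - (-36)*2*B = B - (-72)*B = B + 72*B = 73*B)
1/(l(b(k(0, 2))) + d(293, -186)) = 1/(73*(-7 + 3*2) + 293) = 1/(73*(-7 + 6) + 293) = 1/(73*(-1) + 293) = 1/(-73 + 293) = 1/220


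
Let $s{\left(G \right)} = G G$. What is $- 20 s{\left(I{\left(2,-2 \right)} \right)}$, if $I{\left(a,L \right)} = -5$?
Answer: $-500$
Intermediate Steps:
$s{\left(G \right)} = G^{2}$
$- 20 s{\left(I{\left(2,-2 \right)} \right)} = - 20 \left(-5\right)^{2} = \left(-20\right) 25 = -500$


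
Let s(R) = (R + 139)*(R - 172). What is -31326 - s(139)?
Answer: -22152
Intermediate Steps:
s(R) = (-172 + R)*(139 + R) (s(R) = (139 + R)*(-172 + R) = (-172 + R)*(139 + R))
-31326 - s(139) = -31326 - (-23908 + 139² - 33*139) = -31326 - (-23908 + 19321 - 4587) = -31326 - 1*(-9174) = -31326 + 9174 = -22152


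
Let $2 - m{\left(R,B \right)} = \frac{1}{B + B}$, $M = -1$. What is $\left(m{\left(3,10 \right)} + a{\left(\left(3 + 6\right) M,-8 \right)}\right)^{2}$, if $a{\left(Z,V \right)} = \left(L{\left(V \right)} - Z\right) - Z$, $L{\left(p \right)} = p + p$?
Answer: $\frac{6241}{400} \approx 15.602$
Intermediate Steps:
$L{\left(p \right)} = 2 p$
$m{\left(R,B \right)} = 2 - \frac{1}{2 B}$ ($m{\left(R,B \right)} = 2 - \frac{1}{B + B} = 2 - \frac{1}{2 B}$)
$a{\left(Z,V \right)} = - 2 Z + 2 V$ ($a{\left(Z,V \right)} = \left(2 V - Z\right) - Z = \left(- Z + 2 V\right) - Z = - 2 Z + 2 V$)
$\left(m{\left(3,10 \right)} + a{\left(\left(3 + 6\right) M,-8 \right)}\right)^{2} = \left(\left(2 - \frac{1}{2 \cdot 10}\right) - \left(16 + 2 \left(3 + 6\right) \left(-1\right)\right)\right)^{2} = \left(\left(2 - \frac{1}{20}\right) - \left(16 + 2 \cdot 9 \left(-1\right)\right)\right)^{2} = \left(\left(2 - \frac{1}{20}\right) - -2\right)^{2} = \left(\frac{39}{20} + \left(18 - 16\right)\right)^{2} = \left(\frac{39}{20} + 2\right)^{2} = \left(\frac{79}{20}\right)^{2} = \frac{6241}{400}$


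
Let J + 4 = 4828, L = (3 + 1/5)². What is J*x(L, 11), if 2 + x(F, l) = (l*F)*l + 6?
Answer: 149910624/25 ≈ 5.9964e+6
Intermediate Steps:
L = 256/25 (L = (3 + ⅕)² = (16/5)² = 256/25 ≈ 10.240)
J = 4824 (J = -4 + 4828 = 4824)
x(F, l) = 4 + F*l² (x(F, l) = -2 + ((l*F)*l + 6) = -2 + ((F*l)*l + 6) = -2 + (F*l² + 6) = -2 + (6 + F*l²) = 4 + F*l²)
J*x(L, 11) = 4824*(4 + (256/25)*11²) = 4824*(4 + (256/25)*121) = 4824*(4 + 30976/25) = 4824*(31076/25) = 149910624/25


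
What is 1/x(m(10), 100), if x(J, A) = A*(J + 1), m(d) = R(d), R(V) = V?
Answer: 1/1100 ≈ 0.00090909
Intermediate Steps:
m(d) = d
x(J, A) = A*(1 + J)
1/x(m(10), 100) = 1/(100*(1 + 10)) = 1/(100*11) = 1/1100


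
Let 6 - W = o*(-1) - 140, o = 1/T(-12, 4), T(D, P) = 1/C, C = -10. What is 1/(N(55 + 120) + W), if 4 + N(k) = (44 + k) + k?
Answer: 1/526 ≈ 0.0019011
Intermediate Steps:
T(D, P) = -1/10 (T(D, P) = 1/(-10) = -1/10)
o = -10 (o = 1/(-1/10) = -10)
W = 136 (W = 6 - (-10*(-1) - 140) = 6 - (10 - 140) = 6 - 1*(-130) = 6 + 130 = 136)
N(k) = 40 + 2*k (N(k) = -4 + ((44 + k) + k) = -4 + (44 + 2*k) = 40 + 2*k)
1/(N(55 + 120) + W) = 1/((40 + 2*(55 + 120)) + 136) = 1/((40 + 2*175) + 136) = 1/((40 + 350) + 136) = 1/(390 + 136) = 1/526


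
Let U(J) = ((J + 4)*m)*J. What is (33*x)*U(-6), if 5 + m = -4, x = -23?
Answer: 81972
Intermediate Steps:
m = -9 (m = -5 - 4 = -9)
U(J) = J*(-36 - 9*J) (U(J) = ((J + 4)*(-9))*J = ((4 + J)*(-9))*J = (-36 - 9*J)*J = J*(-36 - 9*J))
(33*x)*U(-6) = (33*(-23))*(-9*(-6)*(4 - 6)) = -(-6831)*(-6)*(-2) = -759*(-108) = 81972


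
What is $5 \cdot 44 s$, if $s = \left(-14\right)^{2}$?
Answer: $43120$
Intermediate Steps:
$s = 196$
$5 \cdot 44 s = 5 \cdot 44 \cdot 196 = 220 \cdot 196 = 43120$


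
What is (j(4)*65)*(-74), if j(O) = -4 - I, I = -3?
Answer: 4810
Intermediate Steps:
j(O) = -1 (j(O) = -4 - 1*(-3) = -4 + 3 = -1)
(j(4)*65)*(-74) = -1*65*(-74) = -65*(-74) = 4810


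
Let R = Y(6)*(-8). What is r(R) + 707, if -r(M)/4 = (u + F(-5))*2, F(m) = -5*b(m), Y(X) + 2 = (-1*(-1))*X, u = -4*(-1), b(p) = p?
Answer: 475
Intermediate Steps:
u = 4
Y(X) = -2 + X (Y(X) = -2 + (-1*(-1))*X = -2 + 1*X = -2 + X)
F(m) = -5*m
R = -32 (R = (-2 + 6)*(-8) = 4*(-8) = -32)
r(M) = -232 (r(M) = -4*(4 - 5*(-5))*2 = -4*(4 + 25)*2 = -116*2 = -4*58 = -232)
r(R) + 707 = -232 + 707 = 475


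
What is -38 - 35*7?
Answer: -283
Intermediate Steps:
-38 - 35*7 = -38 - 245 = -283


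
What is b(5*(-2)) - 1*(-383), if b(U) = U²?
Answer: 483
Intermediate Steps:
b(5*(-2)) - 1*(-383) = (5*(-2))² - 1*(-383) = (-10)² + 383 = 100 + 383 = 483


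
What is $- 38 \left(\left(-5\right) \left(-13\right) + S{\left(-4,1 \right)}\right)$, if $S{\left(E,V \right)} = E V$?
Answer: $-2318$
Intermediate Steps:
$- 38 \left(\left(-5\right) \left(-13\right) + S{\left(-4,1 \right)}\right) = - 38 \left(\left(-5\right) \left(-13\right) - 4\right) = - 38 \left(65 - 4\right) = \left(-38\right) 61 = -2318$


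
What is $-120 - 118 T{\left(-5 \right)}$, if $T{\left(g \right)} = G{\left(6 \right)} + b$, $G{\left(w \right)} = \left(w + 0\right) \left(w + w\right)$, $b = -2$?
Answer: $-8380$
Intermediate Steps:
$G{\left(w \right)} = 2 w^{2}$ ($G{\left(w \right)} = w 2 w = 2 w^{2}$)
$T{\left(g \right)} = 70$ ($T{\left(g \right)} = 2 \cdot 6^{2} - 2 = 2 \cdot 36 - 2 = 72 - 2 = 70$)
$-120 - 118 T{\left(-5 \right)} = -120 - 8260 = -8380$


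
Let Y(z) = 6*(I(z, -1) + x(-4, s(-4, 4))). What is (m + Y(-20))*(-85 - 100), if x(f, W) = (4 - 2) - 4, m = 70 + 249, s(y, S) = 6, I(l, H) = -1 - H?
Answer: -56795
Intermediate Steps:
m = 319
x(f, W) = -2 (x(f, W) = 2 - 4 = -2)
Y(z) = -12 (Y(z) = 6*((-1 - 1*(-1)) - 2) = 6*((-1 + 1) - 2) = 6*(0 - 2) = 6*(-2) = -12)
(m + Y(-20))*(-85 - 100) = (319 - 12)*(-85 - 100) = 307*(-185) = -56795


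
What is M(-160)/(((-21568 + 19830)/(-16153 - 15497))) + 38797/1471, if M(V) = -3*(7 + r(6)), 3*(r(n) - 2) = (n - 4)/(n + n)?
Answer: -1197373389/2556598 ≈ -468.35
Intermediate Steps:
r(n) = 2 + (-4 + n)/(6*n) (r(n) = 2 + ((n - 4)/(n + n))/3 = 2 + ((-4 + n)/((2*n)))/3 = 2 + ((-4 + n)*(1/(2*n)))/3 = 2 + ((-4 + n)/(2*n))/3 = 2 + (-4 + n)/(6*n))
M(V) = -163/6 (M(V) = -3*(7 + (⅙)*(-4 + 13*6)/6) = -3*(7 + (⅙)*(⅙)*(-4 + 78)) = -3*(7 + (⅙)*(⅙)*74) = -3*(7 + 37/18) = -3*163/18 = -163/6)
M(-160)/(((-21568 + 19830)/(-16153 - 15497))) + 38797/1471 = -163*(-16153 - 15497)/(-21568 + 19830)/6 + 38797/1471 = -163/(6*((-1738/(-31650)))) + 38797*(1/1471) = -163/(6*((-1738*(-1/31650)))) + 38797/1471 = -163/(6*869/15825) + 38797/1471 = -163/6*15825/869 + 38797/1471 = -859825/1738 + 38797/1471 = -1197373389/2556598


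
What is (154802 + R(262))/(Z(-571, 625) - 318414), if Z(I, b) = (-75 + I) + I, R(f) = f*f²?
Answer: -18139530/319631 ≈ -56.751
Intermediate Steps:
R(f) = f³
Z(I, b) = -75 + 2*I
(154802 + R(262))/(Z(-571, 625) - 318414) = (154802 + 262³)/((-75 + 2*(-571)) - 318414) = (154802 + 17984728)/((-75 - 1142) - 318414) = 18139530/(-1217 - 318414) = 18139530/(-319631) = 18139530*(-1/319631) = -18139530/319631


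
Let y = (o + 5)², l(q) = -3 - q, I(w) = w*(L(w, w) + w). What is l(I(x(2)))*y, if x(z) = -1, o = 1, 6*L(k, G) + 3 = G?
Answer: -168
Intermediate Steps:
L(k, G) = -½ + G/6
I(w) = w*(-½ + 7*w/6) (I(w) = w*((-½ + w/6) + w) = w*(-½ + 7*w/6))
y = 36 (y = (1 + 5)² = 6² = 36)
l(I(x(2)))*y = (-3 - (-1)*(-3 + 7*(-1))/6)*36 = (-3 - (-1)*(-3 - 7)/6)*36 = (-3 - (-1)*(-10)/6)*36 = (-3 - 1*5/3)*36 = (-3 - 5/3)*36 = -14/3*36 = -168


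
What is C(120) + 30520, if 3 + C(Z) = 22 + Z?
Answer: 30659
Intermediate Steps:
C(Z) = 19 + Z (C(Z) = -3 + (22 + Z) = 19 + Z)
C(120) + 30520 = (19 + 120) + 30520 = 139 + 30520 = 30659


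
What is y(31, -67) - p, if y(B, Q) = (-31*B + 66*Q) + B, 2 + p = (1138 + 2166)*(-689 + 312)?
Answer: 1240258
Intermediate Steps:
p = -1245610 (p = -2 + (1138 + 2166)*(-689 + 312) = -2 + 3304*(-377) = -2 - 1245608 = -1245610)
y(B, Q) = -30*B + 66*Q
y(31, -67) - p = (-30*31 + 66*(-67)) - 1*(-1245610) = (-930 - 4422) + 1245610 = -5352 + 1245610 = 1240258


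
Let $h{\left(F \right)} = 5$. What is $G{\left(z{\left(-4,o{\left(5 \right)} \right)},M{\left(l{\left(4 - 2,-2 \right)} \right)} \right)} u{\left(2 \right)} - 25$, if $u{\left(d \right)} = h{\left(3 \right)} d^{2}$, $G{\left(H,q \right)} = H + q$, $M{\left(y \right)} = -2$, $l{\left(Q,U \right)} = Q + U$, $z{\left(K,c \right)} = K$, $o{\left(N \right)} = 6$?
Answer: $-145$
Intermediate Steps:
$u{\left(d \right)} = 5 d^{2}$
$G{\left(z{\left(-4,o{\left(5 \right)} \right)},M{\left(l{\left(4 - 2,-2 \right)} \right)} \right)} u{\left(2 \right)} - 25 = \left(-4 - 2\right) 5 \cdot 2^{2} - 25 = - 6 \cdot 5 \cdot 4 - 25 = \left(-6\right) 20 - 25 = -120 - 25 = -145$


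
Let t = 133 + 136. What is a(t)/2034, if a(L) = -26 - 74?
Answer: -50/1017 ≈ -0.049164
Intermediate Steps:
t = 269
a(L) = -100
a(t)/2034 = -100/2034 = -100*1/2034 = -50/1017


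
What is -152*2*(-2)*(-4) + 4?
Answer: -2428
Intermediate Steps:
-152*2*(-2)*(-4) + 4 = -(-608)*(-4) + 4 = -152*16 + 4 = -2432 + 4 = -2428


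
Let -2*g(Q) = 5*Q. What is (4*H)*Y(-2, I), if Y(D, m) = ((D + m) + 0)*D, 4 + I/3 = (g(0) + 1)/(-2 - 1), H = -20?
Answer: -2400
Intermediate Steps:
g(Q) = -5*Q/2
I = -13 (I = -12 + 3*((-5/2*0 + 1)/(-2 - 1)) = -12 + 3*((0 + 1)/(-3)) = -12 + 3*(1*(-⅓)) = -12 + 3*(-⅓) = -12 - 1 = -13)
Y(D, m) = D*(D + m) (Y(D, m) = (D + m)*D = D*(D + m))
(4*H)*Y(-2, I) = (4*(-20))*(-2*(-2 - 13)) = -(-160)*(-15) = -80*30 = -2400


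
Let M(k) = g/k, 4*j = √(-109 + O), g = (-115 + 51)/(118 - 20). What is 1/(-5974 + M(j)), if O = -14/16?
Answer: -6304000773/37660100683438 - 3136*I*√1758/18830050341719 ≈ -0.00016739 - 6.9829e-9*I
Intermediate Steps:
O = -7/8 (O = -14*1/16 = -7/8 ≈ -0.87500)
g = -32/49 (g = -64/98 = -64*1/98 = -32/49 ≈ -0.65306)
j = I*√1758/16 (j = √(-109 - 7/8)/4 = √(-879/8)/4 = (I*√1758/4)/4 = I*√1758/16 ≈ 2.6205*I)
M(k) = -32/(49*k)
1/(-5974 + M(j)) = 1/(-5974 - 32*(-8*I*√1758/879)/49) = 1/(-5974 - (-256)*I*√1758/43071) = 1/(-5974 + 256*I*√1758/43071)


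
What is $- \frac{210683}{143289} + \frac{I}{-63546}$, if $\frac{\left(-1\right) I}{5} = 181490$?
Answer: $\frac{19439923522}{1517573799} \approx 12.81$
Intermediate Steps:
$I = -907450$ ($I = \left(-5\right) 181490 = -907450$)
$- \frac{210683}{143289} + \frac{I}{-63546} = - \frac{210683}{143289} - \frac{907450}{-63546} = \left(-210683\right) \frac{1}{143289} - - \frac{453725}{31773} = - \frac{210683}{143289} + \frac{453725}{31773} = \frac{19439923522}{1517573799}$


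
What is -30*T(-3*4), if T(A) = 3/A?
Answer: 15/2 ≈ 7.5000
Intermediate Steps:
-30*T(-3*4) = -90/((-3*4)) = -90/(-12) = -90*(-1)/12 = -30*(-¼) = 15/2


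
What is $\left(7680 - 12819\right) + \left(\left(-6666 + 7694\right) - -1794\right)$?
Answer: $-2317$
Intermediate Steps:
$\left(7680 - 12819\right) + \left(\left(-6666 + 7694\right) - -1794\right) = -5139 + \left(1028 + 1794\right) = -5139 + 2822 = -2317$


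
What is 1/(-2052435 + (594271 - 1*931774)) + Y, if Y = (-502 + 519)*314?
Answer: 12757489043/2389938 ≈ 5338.0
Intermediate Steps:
Y = 5338 (Y = 17*314 = 5338)
1/(-2052435 + (594271 - 1*931774)) + Y = 1/(-2052435 + (594271 - 1*931774)) + 5338 = 1/(-2052435 + (594271 - 931774)) + 5338 = 1/(-2052435 - 337503) + 5338 = 1/(-2389938) + 5338 = -1/2389938 + 5338 = 12757489043/2389938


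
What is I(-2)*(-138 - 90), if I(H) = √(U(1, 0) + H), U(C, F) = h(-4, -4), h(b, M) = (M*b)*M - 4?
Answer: -228*I*√70 ≈ -1907.6*I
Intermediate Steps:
h(b, M) = -4 + b*M² (h(b, M) = b*M² - 4 = -4 + b*M²)
U(C, F) = -68 (U(C, F) = -4 - 4*(-4)² = -4 - 4*16 = -4 - 64 = -68)
I(H) = √(-68 + H)
I(-2)*(-138 - 90) = √(-68 - 2)*(-138 - 90) = √(-70)*(-228) = (I*√70)*(-228) = -228*I*√70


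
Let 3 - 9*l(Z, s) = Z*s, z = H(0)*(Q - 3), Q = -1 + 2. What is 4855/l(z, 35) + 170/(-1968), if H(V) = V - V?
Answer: 14331875/984 ≈ 14565.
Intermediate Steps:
Q = 1
H(V) = 0
z = 0 (z = 0*(1 - 3) = 0*(-2) = 0)
l(Z, s) = ⅓ - Z*s/9
4855/l(z, 35) + 170/(-1968) = 4855/(⅓ - ⅑*0*35) + 170/(-1968) = 4855/(⅓ + 0) + 170*(-1/1968) = 4855/(⅓) - 85/984 = 4855*3 - 85/984 = 14565 - 85/984 = 14331875/984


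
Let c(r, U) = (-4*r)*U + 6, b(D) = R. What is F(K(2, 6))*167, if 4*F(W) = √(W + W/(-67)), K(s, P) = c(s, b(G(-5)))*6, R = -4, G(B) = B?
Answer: 501*√28006/134 ≈ 625.69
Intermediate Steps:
b(D) = -4
c(r, U) = 6 - 4*U*r (c(r, U) = -4*U*r + 6 = 6 - 4*U*r)
K(s, P) = 36 + 96*s (K(s, P) = (6 - 4*(-4)*s)*6 = (6 + 16*s)*6 = 36 + 96*s)
F(W) = √4422*√W/268 (F(W) = √(W + W/(-67))/4 = √(W + W*(-1/67))/4 = √(W - W/67)/4 = √(66*W/67)/4 = (√4422*√W/67)/4 = √4422*√W/268)
F(K(2, 6))*167 = (√4422*√(36 + 96*2)/268)*167 = (√4422*√(36 + 192)/268)*167 = (√4422*√228/268)*167 = (√4422*(2*√57)/268)*167 = (3*√28006/134)*167 = 501*√28006/134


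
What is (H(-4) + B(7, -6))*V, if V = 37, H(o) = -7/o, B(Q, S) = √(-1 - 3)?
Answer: 259/4 + 74*I ≈ 64.75 + 74.0*I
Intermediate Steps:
B(Q, S) = 2*I (B(Q, S) = √(-4) = 2*I)
(H(-4) + B(7, -6))*V = (-7/(-4) + 2*I)*37 = (-7*(-¼) + 2*I)*37 = (7/4 + 2*I)*37 = 259/4 + 74*I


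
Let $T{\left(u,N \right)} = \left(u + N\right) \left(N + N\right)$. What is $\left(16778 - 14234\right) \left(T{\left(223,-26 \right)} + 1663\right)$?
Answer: $-21830064$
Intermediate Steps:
$T{\left(u,N \right)} = 2 N \left(N + u\right)$ ($T{\left(u,N \right)} = \left(N + u\right) 2 N = 2 N \left(N + u\right)$)
$\left(16778 - 14234\right) \left(T{\left(223,-26 \right)} + 1663\right) = \left(16778 - 14234\right) \left(2 \left(-26\right) \left(-26 + 223\right) + 1663\right) = 2544 \left(2 \left(-26\right) 197 + 1663\right) = 2544 \left(-10244 + 1663\right) = 2544 \left(-8581\right) = -21830064$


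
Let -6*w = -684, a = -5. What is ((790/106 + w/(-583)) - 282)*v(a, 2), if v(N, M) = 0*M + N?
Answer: 800875/583 ≈ 1373.7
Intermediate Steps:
w = 114 (w = -1/6*(-684) = 114)
v(N, M) = N (v(N, M) = 0 + N = N)
((790/106 + w/(-583)) - 282)*v(a, 2) = ((790/106 + 114/(-583)) - 282)*(-5) = ((790*(1/106) + 114*(-1/583)) - 282)*(-5) = ((395/53 - 114/583) - 282)*(-5) = (4231/583 - 282)*(-5) = -160175/583*(-5) = 800875/583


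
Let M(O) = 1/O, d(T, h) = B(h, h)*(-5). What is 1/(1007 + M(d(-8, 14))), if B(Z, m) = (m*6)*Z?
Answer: 5880/5921159 ≈ 0.00099305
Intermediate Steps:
B(Z, m) = 6*Z*m (B(Z, m) = (6*m)*Z = 6*Z*m)
d(T, h) = -30*h² (d(T, h) = (6*h*h)*(-5) = (6*h²)*(-5) = -30*h²)
1/(1007 + M(d(-8, 14))) = 1/(1007 + 1/(-30*14²)) = 1/(1007 + 1/(-30*196)) = 1/(1007 + 1/(-5880)) = 1/(1007 - 1/5880) = 1/(5921159/5880) = 5880/5921159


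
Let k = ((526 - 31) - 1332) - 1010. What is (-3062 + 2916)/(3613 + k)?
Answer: -73/883 ≈ -0.082673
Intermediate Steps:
k = -1847 (k = (495 - 1332) - 1010 = -837 - 1010 = -1847)
(-3062 + 2916)/(3613 + k) = (-3062 + 2916)/(3613 - 1847) = -146/1766 = -146*1/1766 = -73/883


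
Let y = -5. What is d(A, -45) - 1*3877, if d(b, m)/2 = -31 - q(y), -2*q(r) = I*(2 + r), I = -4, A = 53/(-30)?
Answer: -3927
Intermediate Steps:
A = -53/30 (A = 53*(-1/30) = -53/30 ≈ -1.7667)
q(r) = 4 + 2*r (q(r) = -(-2)*(2 + r) = -(-8 - 4*r)/2 = 4 + 2*r)
d(b, m) = -50 (d(b, m) = 2*(-31 - (4 + 2*(-5))) = 2*(-31 - (4 - 10)) = 2*(-31 - 1*(-6)) = 2*(-31 + 6) = 2*(-25) = -50)
d(A, -45) - 1*3877 = -50 - 1*3877 = -50 - 3877 = -3927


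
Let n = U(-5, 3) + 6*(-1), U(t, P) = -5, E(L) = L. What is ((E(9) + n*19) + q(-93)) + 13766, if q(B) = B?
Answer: 13473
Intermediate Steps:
n = -11 (n = -5 + 6*(-1) = -5 - 6 = -11)
((E(9) + n*19) + q(-93)) + 13766 = ((9 - 11*19) - 93) + 13766 = ((9 - 209) - 93) + 13766 = (-200 - 93) + 13766 = -293 + 13766 = 13473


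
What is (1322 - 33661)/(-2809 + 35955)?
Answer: -32339/33146 ≈ -0.97565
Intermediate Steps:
(1322 - 33661)/(-2809 + 35955) = -32339/33146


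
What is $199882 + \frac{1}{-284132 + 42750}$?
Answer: $\frac{48247916923}{241382} \approx 1.9988 \cdot 10^{5}$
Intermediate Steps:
$199882 + \frac{1}{-284132 + 42750} = 199882 + \frac{1}{-241382} = 199882 - \frac{1}{241382} = \frac{48247916923}{241382}$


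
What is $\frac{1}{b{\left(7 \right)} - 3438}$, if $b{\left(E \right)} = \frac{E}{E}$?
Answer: $- \frac{1}{3437} \approx -0.00029095$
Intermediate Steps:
$b{\left(E \right)} = 1$
$\frac{1}{b{\left(7 \right)} - 3438} = \frac{1}{1 - 3438} = \frac{1}{-3437} = - \frac{1}{3437}$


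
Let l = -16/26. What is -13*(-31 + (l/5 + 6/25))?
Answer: 10037/25 ≈ 401.48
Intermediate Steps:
l = -8/13 (l = -16*1/26 = -8/13 ≈ -0.61539)
-13*(-31 + (l/5 + 6/25)) = -13*(-31 + (-8/13/5 + 6/25)) = -13*(-31 + (-8/13*⅕ + 6*(1/25))) = -13*(-31 + (-8/65 + 6/25)) = -13*(-31 + 38/325) = -13*(-10037/325) = 10037/25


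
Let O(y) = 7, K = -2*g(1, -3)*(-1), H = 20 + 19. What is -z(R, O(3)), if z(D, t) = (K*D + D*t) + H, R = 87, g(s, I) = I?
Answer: -126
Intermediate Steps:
H = 39
K = -6 (K = -2*(-3)*(-1) = 6*(-1) = -6)
z(D, t) = 39 - 6*D + D*t (z(D, t) = (-6*D + D*t) + 39 = 39 - 6*D + D*t)
-z(R, O(3)) = -(39 - 6*87 + 87*7) = -(39 - 522 + 609) = -1*126 = -126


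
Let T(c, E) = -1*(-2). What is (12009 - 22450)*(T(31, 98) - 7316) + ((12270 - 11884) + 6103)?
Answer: 76371963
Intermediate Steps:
T(c, E) = 2
(12009 - 22450)*(T(31, 98) - 7316) + ((12270 - 11884) + 6103) = (12009 - 22450)*(2 - 7316) + ((12270 - 11884) + 6103) = -10441*(-7314) + (386 + 6103) = 76365474 + 6489 = 76371963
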